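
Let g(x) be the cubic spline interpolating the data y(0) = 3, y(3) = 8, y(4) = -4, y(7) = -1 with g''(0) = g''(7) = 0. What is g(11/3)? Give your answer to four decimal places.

-0.1164

With σ_i denoting the second derivative at x_i, h_i = 3, 1, 3, and Δ_i = (y_(i+1) − y_i)/h_i = 5/3, -12, 1:
  3·σ_0 + 8·σ_1 + 1·σ_2 = 6(Δ_1 - Δ_0) = -82
  1·σ_1 + 8·σ_2 + 3·σ_3 = 6(Δ_2 - Δ_1) = 78
Natural end conditions: σ_0 = σ_3 = 0.
Solving the tridiagonal system: σ_0 = 0, σ_1 = -734/63, σ_2 = 706/63, σ_3 = 0.
On [3, 4], g(x) = 8 - 629/63·(x - 3) - 367/63·(x - 3)² + 80/21·(x - 3)³.
With (x - 3) = 2/3: g(11/3) = -22/189.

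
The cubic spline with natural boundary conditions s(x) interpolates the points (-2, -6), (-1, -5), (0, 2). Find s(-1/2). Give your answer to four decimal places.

-2.0625

Put M_i = s'' at the i-th knot. Here h = (1, 1) and Δ = (1, 7), so the interior equations h_(i-1)·M_(i-1) + 2(h_(i-1)+h_i)·M_i + h_i·M_(i+1) = 6(Δ_i − Δ_(i-1)) read
  1·M_0 + 4·M_1 + 1·M_2 = 6(Δ_1 - Δ_0) = 36
Natural end conditions: M_0 = M_2 = 0.
Forward elimination and back-substitution give M_0 = 0, M_1 = 9, M_2 = 0.
On [-1, 0], s(x) = -5 + 4·(x + 1) + 9/2·(x + 1)² - 3/2·(x + 1)³.
With (x + 1) = 1/2: s(-1/2) = -33/16.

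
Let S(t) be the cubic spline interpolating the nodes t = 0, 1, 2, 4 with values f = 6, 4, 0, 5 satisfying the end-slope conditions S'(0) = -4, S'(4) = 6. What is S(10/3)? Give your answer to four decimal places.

1.5084

Write σ_i for S''(x_i). With h_i = 1, 1, 2 and divided differences Δ_i = -2, -4, 5/2, the continuity of S' gives the tridiagonal system
  1·σ_0 + 4·σ_1 + 1·σ_2 = 6(Δ_1 - Δ_0) = -12
  1·σ_1 + 6·σ_2 + 2·σ_3 = 6(Δ_2 - Δ_1) = 39
Clamped end conditions give two more equations: 2h_0·σ_0 + h_0·σ_1 = 6(Δ_0 - S'(0)) = 12 and h_2·σ_2 + 2h_2·σ_3 = 6(S'(4) - Δ_2) = 21.
Forward elimination and back-substitution give σ_0 = 211/22, σ_1 = -79/11, σ_2 = 157/22, σ_3 = 37/22.
On [2, 4], S(t) = 0 - 31/11·(t - 2) + 157/44·(t - 2)² - 5/11·(t - 2)³.
With (t - 2) = 4/3: S(10/3) = 448/297.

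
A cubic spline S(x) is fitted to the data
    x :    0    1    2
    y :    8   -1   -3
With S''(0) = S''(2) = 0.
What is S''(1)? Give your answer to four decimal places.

Let σ_i = S''(x_i). Step sizes h_i = 1, 1; slopes of the chords Δ_i = (y_(i+1) - y_i)/h_i = -9, -2.
  1·σ_0 + 4·σ_1 + 1·σ_2 = 6(Δ_1 - Δ_0) = 42
Natural end conditions: σ_0 = σ_2 = 0.
Solving: σ_0 = 0, σ_1 = 21/2, σ_2 = 0.

10.5000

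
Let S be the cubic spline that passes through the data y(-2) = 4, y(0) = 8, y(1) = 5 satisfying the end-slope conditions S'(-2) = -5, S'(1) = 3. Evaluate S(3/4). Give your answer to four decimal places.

With σ_i denoting the second derivative at x_i, h_i = 2, 1, and Δ_i = (y_(i+1) − y_i)/h_i = 2, -3:
  2·σ_0 + 6·σ_1 + 1·σ_2 = 6(Δ_1 - Δ_0) = -30
Clamped end conditions give two more equations: 2h_0·σ_0 + h_0·σ_1 = 6(Δ_0 - S'(-2)) = 42 and h_1·σ_1 + 2h_1·σ_2 = 6(S'(1) - Δ_1) = 36.
Solving: σ_0 = 109/6, σ_1 = -46/3, σ_2 = 77/3.
On [0, 1], S(x) = 8 - 13/6·x - 23/3·x² + 41/6·x³.
With x = 3/4: S(3/4) = 633/128.

4.9453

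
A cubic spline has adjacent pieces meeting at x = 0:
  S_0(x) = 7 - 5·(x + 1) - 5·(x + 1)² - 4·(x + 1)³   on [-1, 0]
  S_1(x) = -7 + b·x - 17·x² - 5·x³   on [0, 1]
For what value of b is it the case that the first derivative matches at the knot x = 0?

-27

S_0'(x) = -5 - 10·(x + 1) - 12·(x + 1)², so S_0'(0) = -27. On the right, S_1'(0) = b, so b = -27.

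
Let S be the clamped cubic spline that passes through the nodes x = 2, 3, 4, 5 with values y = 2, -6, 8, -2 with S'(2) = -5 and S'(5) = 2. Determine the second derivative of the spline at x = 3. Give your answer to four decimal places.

With σ_i denoting the second derivative at x_i, h_i = 1, 1, 1, and Δ_i = (y_(i+1) − y_i)/h_i = -8, 14, -10:
  1·σ_0 + 4·σ_1 + 1·σ_2 = 6(Δ_1 - Δ_0) = 132
  1·σ_1 + 4·σ_2 + 1·σ_3 = 6(Δ_2 - Δ_1) = -144
Clamped end conditions give two more equations: 2h_0·σ_0 + h_0·σ_1 = 6(Δ_0 - S'(2)) = -18 and h_2·σ_2 + 2h_2·σ_3 = 6(S'(5) - Δ_2) = 72.
Hence σ_0 = -584/15, σ_1 = 898/15, σ_2 = -1028/15, σ_3 = 1054/15.

59.8667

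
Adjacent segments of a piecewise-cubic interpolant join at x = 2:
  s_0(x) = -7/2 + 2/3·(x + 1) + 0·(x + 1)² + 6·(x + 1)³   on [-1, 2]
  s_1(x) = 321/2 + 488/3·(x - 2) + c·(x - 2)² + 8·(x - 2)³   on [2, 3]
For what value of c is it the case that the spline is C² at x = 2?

s_0''(x) = 0 + 36·(x + 1), so s_0''(2) = 108. On the right, s_1''(2) = 2c, so c = 54.

54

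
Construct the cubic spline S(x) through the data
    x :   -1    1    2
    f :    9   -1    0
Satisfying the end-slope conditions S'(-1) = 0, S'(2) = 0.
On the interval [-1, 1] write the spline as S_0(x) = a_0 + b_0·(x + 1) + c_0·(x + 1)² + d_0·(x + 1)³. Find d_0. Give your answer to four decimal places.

2.1250

With M_i denoting the second derivative at x_i, h_i = 2, 1, and Δ_i = (y_(i+1) − y_i)/h_i = -5, 1:
  2·M_0 + 6·M_1 + 1·M_2 = 6(Δ_1 - Δ_0) = 36
Clamped end conditions give two more equations: 2h_0·M_0 + h_0·M_1 = 6(Δ_0 - S'(-1)) = -30 and h_1·M_1 + 2h_1·M_2 = 6(S'(2) - Δ_1) = -6.
Hence M_0 = -27/2, M_1 = 12, M_2 = -9.
On [-1, 1], with S_0(x) = a_0 + b_0·(x + 1) + c_0·(x + 1)² + d_0·(x + 1)³: c_0 = M_0/2 = -27/4, d_0 = (M_1 - M_0)/(6h_0) = 17/8, b_0 = Δ_0 - h_0(2M_0 + M_1)/6 = 0.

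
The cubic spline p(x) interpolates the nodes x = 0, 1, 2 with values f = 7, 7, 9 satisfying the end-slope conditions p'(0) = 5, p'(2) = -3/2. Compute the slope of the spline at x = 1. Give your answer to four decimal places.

Let M_i = p''(x_i). Step sizes h_i = 1, 1; slopes of the chords Δ_i = (y_(i+1) - y_i)/h_i = 0, 2.
  1·M_0 + 4·M_1 + 1·M_2 = 6(Δ_1 - Δ_0) = 12
Clamped end conditions give two more equations: 2h_0·M_0 + h_0·M_1 = 6(Δ_0 - p'(0)) = -30 and h_1·M_1 + 2h_1·M_2 = 6(p'(2) - Δ_1) = -21.
Solving the tridiagonal system: M_0 = -85/4, M_1 = 25/2, M_2 = -67/4.
On [1, 2], p'(x) = b_1 + 2c_1·(x - 1) + 3d_1·(x - 1)² with b_1 = Δ_1 - h_1(2M_1 + M_2)/6 = 5/8, c_1 = M_1/2 = 25/4, d_1 = (M_2 - M_1)/(6h_1) = -39/8. So p'(1) = 5/8.

0.6250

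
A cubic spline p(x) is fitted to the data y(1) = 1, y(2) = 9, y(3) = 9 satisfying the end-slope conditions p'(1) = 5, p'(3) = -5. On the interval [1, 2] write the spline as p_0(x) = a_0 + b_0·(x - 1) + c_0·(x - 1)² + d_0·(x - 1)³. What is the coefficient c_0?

8

Let M_i = p''(x_i). Step sizes h_i = 1, 1; slopes of the chords Δ_i = (y_(i+1) - y_i)/h_i = 8, 0.
  1·M_0 + 4·M_1 + 1·M_2 = 6(Δ_1 - Δ_0) = -48
Clamped end conditions give two more equations: 2h_0·M_0 + h_0·M_1 = 6(Δ_0 - p'(1)) = 18 and h_1·M_1 + 2h_1·M_2 = 6(p'(3) - Δ_1) = -30.
Solving: M_0 = 16, M_1 = -14, M_2 = -8.
On [1, 2], with p_0(x) = a_0 + b_0·(x - 1) + c_0·(x - 1)² + d_0·(x - 1)³: c_0 = M_0/2 = 8, d_0 = (M_1 - M_0)/(6h_0) = -5, b_0 = Δ_0 - h_0(2M_0 + M_1)/6 = 5.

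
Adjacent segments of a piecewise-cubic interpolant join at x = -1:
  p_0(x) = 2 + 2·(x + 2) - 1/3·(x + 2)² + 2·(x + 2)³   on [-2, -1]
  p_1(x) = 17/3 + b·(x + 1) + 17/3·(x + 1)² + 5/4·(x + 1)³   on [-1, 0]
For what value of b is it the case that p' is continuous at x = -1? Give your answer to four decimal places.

p_0'(x) = 2 - 2/3·(x + 2) + 6·(x + 2)², so p_0'(-1) = 22/3. On the right, p_1'(-1) = b, so b = 22/3.

7.3333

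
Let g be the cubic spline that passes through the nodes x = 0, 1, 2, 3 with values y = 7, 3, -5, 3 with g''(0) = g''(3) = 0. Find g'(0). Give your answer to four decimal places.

-1.8667

Let M_i = g''(x_i). Step sizes h_i = 1, 1, 1; slopes of the chords Δ_i = (y_(i+1) - y_i)/h_i = -4, -8, 8.
  1·M_0 + 4·M_1 + 1·M_2 = 6(Δ_1 - Δ_0) = -24
  1·M_1 + 4·M_2 + 1·M_3 = 6(Δ_2 - Δ_1) = 96
Natural end conditions: M_0 = M_3 = 0.
Solving: M_0 = 0, M_1 = -64/5, M_2 = 136/5, M_3 = 0.
On [0, 1], g'(x) = b_0 + 2c_0·x + 3d_0·x² with b_0 = Δ_0 - h_0(2M_0 + M_1)/6 = -28/15, c_0 = M_0/2 = 0, d_0 = (M_1 - M_0)/(6h_0) = -32/15. So g'(0) = -28/15.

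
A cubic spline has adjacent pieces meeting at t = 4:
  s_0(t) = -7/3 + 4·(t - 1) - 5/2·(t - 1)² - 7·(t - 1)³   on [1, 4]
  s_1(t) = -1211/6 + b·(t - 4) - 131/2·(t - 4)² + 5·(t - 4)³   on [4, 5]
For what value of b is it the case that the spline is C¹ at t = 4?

-200

s_0'(t) = 4 - 5·(t - 1) - 21·(t - 1)², so s_0'(4) = -200. On the right, s_1'(4) = b, so b = -200.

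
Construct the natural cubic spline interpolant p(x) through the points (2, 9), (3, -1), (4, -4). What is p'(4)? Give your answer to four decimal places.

Put M_i = p'' at the i-th knot. Here h = (1, 1) and Δ = (-10, -3), so the interior equations h_(i-1)·M_(i-1) + 2(h_(i-1)+h_i)·M_i + h_i·M_(i+1) = 6(Δ_i − Δ_(i-1)) read
  1·M_0 + 4·M_1 + 1·M_2 = 6(Δ_1 - Δ_0) = 42
Natural end conditions: M_0 = M_2 = 0.
Hence M_0 = 0, M_1 = 21/2, M_2 = 0.
On [3, 4], p'(x) = b_1 + 2c_1·(x - 3) + 3d_1·(x - 3)² with b_1 = Δ_1 - h_1(2M_1 + M_2)/6 = -13/2, c_1 = M_1/2 = 21/4, d_1 = (M_2 - M_1)/(6h_1) = -7/4. So p'(4) = -5/4.

-1.2500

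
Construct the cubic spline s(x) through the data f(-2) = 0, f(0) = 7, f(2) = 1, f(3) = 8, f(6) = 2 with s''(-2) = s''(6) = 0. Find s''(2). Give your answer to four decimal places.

With σ_i denoting the second derivative at x_i, h_i = 2, 2, 1, 3, and Δ_i = (y_(i+1) − y_i)/h_i = 7/2, -3, 7, -2:
  2·σ_0 + 8·σ_1 + 2·σ_2 = 6(Δ_1 - Δ_0) = -39
  2·σ_1 + 6·σ_2 + 1·σ_3 = 6(Δ_2 - Δ_1) = 60
  1·σ_2 + 8·σ_3 + 3·σ_4 = 6(Δ_3 - Δ_2) = -54
Natural end conditions: σ_0 = σ_4 = 0.
Solving: σ_0 = 0, σ_1 = -2901/344, σ_2 = 612/43, σ_3 = -1467/172, σ_4 = 0.

14.2326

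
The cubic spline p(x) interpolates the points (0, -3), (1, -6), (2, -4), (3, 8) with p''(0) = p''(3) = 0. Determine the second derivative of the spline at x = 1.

Put σ_i = p'' at the i-th knot. Here h = (1, 1, 1) and Δ = (-3, 2, 12), so the interior equations h_(i-1)·σ_(i-1) + 2(h_(i-1)+h_i)·σ_i + h_i·σ_(i+1) = 6(Δ_i − Δ_(i-1)) read
  1·σ_0 + 4·σ_1 + 1·σ_2 = 6(Δ_1 - Δ_0) = 30
  1·σ_1 + 4·σ_2 + 1·σ_3 = 6(Δ_2 - Δ_1) = 60
Natural end conditions: σ_0 = σ_3 = 0.
Solving the tridiagonal system: σ_0 = 0, σ_1 = 4, σ_2 = 14, σ_3 = 0.

4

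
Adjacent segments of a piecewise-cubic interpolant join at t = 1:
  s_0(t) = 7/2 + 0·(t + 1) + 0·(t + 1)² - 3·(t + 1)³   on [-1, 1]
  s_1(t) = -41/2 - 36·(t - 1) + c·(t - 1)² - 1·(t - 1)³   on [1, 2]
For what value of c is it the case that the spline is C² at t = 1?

s_0''(t) = 0 - 18·(t + 1), so s_0''(1) = -36. On the right, s_1''(1) = 2c, so c = -18.

-18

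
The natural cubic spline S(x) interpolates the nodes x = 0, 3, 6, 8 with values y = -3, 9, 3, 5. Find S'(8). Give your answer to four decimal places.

With σ_i denoting the second derivative at x_i, h_i = 3, 3, 2, and Δ_i = (y_(i+1) − y_i)/h_i = 4, -2, 1:
  3·σ_0 + 12·σ_1 + 3·σ_2 = 6(Δ_1 - Δ_0) = -36
  3·σ_1 + 10·σ_2 + 2·σ_3 = 6(Δ_2 - Δ_1) = 18
Natural end conditions: σ_0 = σ_3 = 0.
Hence σ_0 = 0, σ_1 = -138/37, σ_2 = 108/37, σ_3 = 0.
On [6, 8], S'(x) = b_2 + 2c_2·(x - 6) + 3d_2·(x - 6)² with b_2 = Δ_2 - h_2(2σ_2 + σ_3)/6 = -35/37, c_2 = σ_2/2 = 54/37, d_2 = (σ_3 - σ_2)/(6h_2) = -9/37. So S'(8) = 73/37.

1.9730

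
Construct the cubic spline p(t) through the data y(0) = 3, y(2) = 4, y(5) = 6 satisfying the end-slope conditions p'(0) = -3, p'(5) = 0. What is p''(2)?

-1

With σ_i denoting the second derivative at x_i, h_i = 2, 3, and Δ_i = (y_(i+1) − y_i)/h_i = 1/2, 2/3:
  2·σ_0 + 10·σ_1 + 3·σ_2 = 6(Δ_1 - Δ_0) = 1
Clamped end conditions give two more equations: 2h_0·σ_0 + h_0·σ_1 = 6(Δ_0 - p'(0)) = 21 and h_1·σ_1 + 2h_1·σ_2 = 6(p'(5) - Δ_1) = -4.
Solving the tridiagonal system: σ_0 = 23/4, σ_1 = -1, σ_2 = -1/6.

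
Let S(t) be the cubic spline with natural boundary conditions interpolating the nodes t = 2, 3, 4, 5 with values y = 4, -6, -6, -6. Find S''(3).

Let M_i = S''(x_i). Step sizes h_i = 1, 1, 1; slopes of the chords Δ_i = (y_(i+1) - y_i)/h_i = -10, 0, 0.
  1·M_0 + 4·M_1 + 1·M_2 = 6(Δ_1 - Δ_0) = 60
  1·M_1 + 4·M_2 + 1·M_3 = 6(Δ_2 - Δ_1) = 0
Natural end conditions: M_0 = M_3 = 0.
Solving the tridiagonal system: M_0 = 0, M_1 = 16, M_2 = -4, M_3 = 0.

16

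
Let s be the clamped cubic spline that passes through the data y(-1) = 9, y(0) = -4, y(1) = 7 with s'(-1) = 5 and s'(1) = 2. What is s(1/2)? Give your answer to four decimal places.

Put σ_i = s'' at the i-th knot. Here h = (1, 1) and Δ = (-13, 11), so the interior equations h_(i-1)·σ_(i-1) + 2(h_(i-1)+h_i)·σ_i + h_i·σ_(i+1) = 6(Δ_i − Δ_(i-1)) read
  1·σ_0 + 4·σ_1 + 1·σ_2 = 6(Δ_1 - Δ_0) = 144
Clamped end conditions give two more equations: 2h_0·σ_0 + h_0·σ_1 = 6(Δ_0 - s'(-1)) = -108 and h_1·σ_1 + 2h_1·σ_2 = 6(s'(1) - Δ_1) = -54.
Forward elimination and back-substitution give σ_0 = -183/2, σ_1 = 75, σ_2 = -129/2.
On [0, 1], s(t) = -4 - 13/4·t + 75/2·t² - 93/4·t³.
With t = 1/2: s(1/2) = 27/32.

0.8438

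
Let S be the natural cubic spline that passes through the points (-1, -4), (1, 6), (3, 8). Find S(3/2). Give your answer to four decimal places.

7.1563

Write M_i for S''(x_i). With h_i = 2, 2 and divided differences Δ_i = 5, 1, the continuity of S' gives the tridiagonal system
  2·M_0 + 8·M_1 + 2·M_2 = 6(Δ_1 - Δ_0) = -24
Natural end conditions: M_0 = M_2 = 0.
Solving the tridiagonal system: M_0 = 0, M_1 = -3, M_2 = 0.
On [1, 3], S(t) = 6 + 3·(t - 1) - 3/2·(t - 1)² + 1/4·(t - 1)³.
With (t - 1) = 1/2: S(3/2) = 229/32.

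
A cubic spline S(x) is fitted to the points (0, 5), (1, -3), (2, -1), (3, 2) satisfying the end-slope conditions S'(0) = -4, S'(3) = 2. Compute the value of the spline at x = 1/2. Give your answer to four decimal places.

Let M_i = S''(x_i). Step sizes h_i = 1, 1, 1; slopes of the chords Δ_i = (y_(i+1) - y_i)/h_i = -8, 2, 3.
  1·M_0 + 4·M_1 + 1·M_2 = 6(Δ_1 - Δ_0) = 60
  1·M_1 + 4·M_2 + 1·M_3 = 6(Δ_2 - Δ_1) = 6
Clamped end conditions give two more equations: 2h_0·M_0 + h_0·M_1 = 6(Δ_0 - S'(0)) = -24 and h_2·M_2 + 2h_2·M_3 = 6(S'(3) - Δ_2) = -6.
Solving: M_0 = -114/5, M_1 = 108/5, M_2 = -18/5, M_3 = -6/5.
On [0, 1], S(x) = 5 - 4·x - 57/5·x² + 37/5·x³.
With x = 1/2: S(1/2) = 43/40.

1.0750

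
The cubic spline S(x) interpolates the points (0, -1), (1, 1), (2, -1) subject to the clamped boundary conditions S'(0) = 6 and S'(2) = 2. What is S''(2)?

Write M_i for S''(x_i). With h_i = 1, 1 and divided differences Δ_i = 2, -2, the continuity of S' gives the tridiagonal system
  1·M_0 + 4·M_1 + 1·M_2 = 6(Δ_1 - Δ_0) = -24
Clamped end conditions give two more equations: 2h_0·M_0 + h_0·M_1 = 6(Δ_0 - S'(0)) = -24 and h_1·M_1 + 2h_1·M_2 = 6(S'(2) - Δ_1) = 24.
Forward elimination and back-substitution give M_0 = -8, M_1 = -8, M_2 = 16.

16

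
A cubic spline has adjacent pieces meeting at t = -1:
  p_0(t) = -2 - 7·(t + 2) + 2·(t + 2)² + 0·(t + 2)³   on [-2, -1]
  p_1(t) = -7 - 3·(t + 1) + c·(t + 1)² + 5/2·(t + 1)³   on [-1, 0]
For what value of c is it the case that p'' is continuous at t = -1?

2

p_0''(t) = 4 + 0·(t + 2), so p_0''(-1) = 4. On the right, p_1''(-1) = 2c, so c = 2.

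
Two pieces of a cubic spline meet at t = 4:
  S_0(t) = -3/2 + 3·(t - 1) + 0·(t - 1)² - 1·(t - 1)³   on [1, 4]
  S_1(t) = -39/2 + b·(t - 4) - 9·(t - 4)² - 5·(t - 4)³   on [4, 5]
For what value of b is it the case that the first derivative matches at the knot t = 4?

S_0'(t) = 3 + 0·(t - 1) - 3·(t - 1)², so S_0'(4) = -24. On the right, S_1'(4) = b, so b = -24.

-24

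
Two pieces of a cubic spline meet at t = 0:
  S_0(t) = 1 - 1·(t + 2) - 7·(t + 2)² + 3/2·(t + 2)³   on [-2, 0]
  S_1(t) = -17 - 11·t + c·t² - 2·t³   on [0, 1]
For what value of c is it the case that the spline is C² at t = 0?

S_0''(t) = -14 + 9·(t + 2), so S_0''(0) = 4. On the right, S_1''(0) = 2c, so c = 2.

2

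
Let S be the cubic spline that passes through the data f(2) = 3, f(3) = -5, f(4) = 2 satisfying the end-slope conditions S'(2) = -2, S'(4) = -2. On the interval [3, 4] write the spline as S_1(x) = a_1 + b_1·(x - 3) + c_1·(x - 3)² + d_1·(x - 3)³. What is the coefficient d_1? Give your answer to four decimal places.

-15.7500

With M_i denoting the second derivative at x_i, h_i = 1, 1, and Δ_i = (y_(i+1) − y_i)/h_i = -8, 7:
  1·M_0 + 4·M_1 + 1·M_2 = 6(Δ_1 - Δ_0) = 90
Clamped end conditions give two more equations: 2h_0·M_0 + h_0·M_1 = 6(Δ_0 - S'(2)) = -36 and h_1·M_1 + 2h_1·M_2 = 6(S'(4) - Δ_1) = -54.
Solving: M_0 = -81/2, M_1 = 45, M_2 = -99/2.
On [3, 4], with S_1(x) = a_1 + b_1·(x - 3) + c_1·(x - 3)² + d_1·(x - 3)³: c_1 = M_1/2 = 45/2, d_1 = (M_2 - M_1)/(6h_1) = -63/4, b_1 = Δ_1 - h_1(2M_1 + M_2)/6 = 1/4.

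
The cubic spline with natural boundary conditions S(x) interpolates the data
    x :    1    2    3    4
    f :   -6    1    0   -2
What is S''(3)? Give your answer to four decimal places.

Let M_i = S''(x_i). Step sizes h_i = 1, 1, 1; slopes of the chords Δ_i = (y_(i+1) - y_i)/h_i = 7, -1, -2.
  1·M_0 + 4·M_1 + 1·M_2 = 6(Δ_1 - Δ_0) = -48
  1·M_1 + 4·M_2 + 1·M_3 = 6(Δ_2 - Δ_1) = -6
Natural end conditions: M_0 = M_3 = 0.
Solving: M_0 = 0, M_1 = -62/5, M_2 = 8/5, M_3 = 0.

1.6000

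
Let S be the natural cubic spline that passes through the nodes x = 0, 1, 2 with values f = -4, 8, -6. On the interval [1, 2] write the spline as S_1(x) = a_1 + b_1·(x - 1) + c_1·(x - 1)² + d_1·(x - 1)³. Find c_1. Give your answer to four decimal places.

Write M_i for S''(x_i). With h_i = 1, 1 and divided differences Δ_i = 12, -14, the continuity of S' gives the tridiagonal system
  1·M_0 + 4·M_1 + 1·M_2 = 6(Δ_1 - Δ_0) = -156
Natural end conditions: M_0 = M_2 = 0.
Solving: M_0 = 0, M_1 = -39, M_2 = 0.
On [1, 2], with S_1(x) = a_1 + b_1·(x - 1) + c_1·(x - 1)² + d_1·(x - 1)³: c_1 = M_1/2 = -39/2, d_1 = (M_2 - M_1)/(6h_1) = 13/2, b_1 = Δ_1 - h_1(2M_1 + M_2)/6 = -1.

-19.5000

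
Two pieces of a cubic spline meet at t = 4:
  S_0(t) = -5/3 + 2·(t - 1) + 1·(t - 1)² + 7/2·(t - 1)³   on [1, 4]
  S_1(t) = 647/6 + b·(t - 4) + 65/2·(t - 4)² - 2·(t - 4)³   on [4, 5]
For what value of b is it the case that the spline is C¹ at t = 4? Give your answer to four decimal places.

S_0'(t) = 2 + 2·(t - 1) + 21/2·(t - 1)², so S_0'(4) = 205/2. On the right, S_1'(4) = b, so b = 205/2.

102.5000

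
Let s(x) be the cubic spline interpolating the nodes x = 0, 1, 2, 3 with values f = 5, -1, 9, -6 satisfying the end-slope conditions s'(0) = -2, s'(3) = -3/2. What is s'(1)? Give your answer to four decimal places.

4.6333

Write m_i for s''(x_i). With h_i = 1, 1, 1 and divided differences Δ_i = -6, 10, -15, the continuity of s' gives the tridiagonal system
  1·m_0 + 4·m_1 + 1·m_2 = 6(Δ_1 - Δ_0) = 96
  1·m_1 + 4·m_2 + 1·m_3 = 6(Δ_2 - Δ_1) = -150
Clamped end conditions give two more equations: 2h_0·m_0 + h_0·m_1 = 6(Δ_0 - s'(0)) = -24 and h_2·m_2 + 2h_2·m_3 = 6(s'(3) - Δ_2) = 81.
Solving the tridiagonal system: m_0 = -559/15, m_1 = 758/15, m_2 = -1033/15, m_3 = 1124/15.
On [1, 2], s'(x) = b_1 + 2c_1·(x - 1) + 3d_1·(x - 1)² with b_1 = Δ_1 - h_1(2m_1 + m_2)/6 = 139/30, c_1 = m_1/2 = 379/15, d_1 = (m_2 - m_1)/(6h_1) = -199/10. So s'(1) = 139/30.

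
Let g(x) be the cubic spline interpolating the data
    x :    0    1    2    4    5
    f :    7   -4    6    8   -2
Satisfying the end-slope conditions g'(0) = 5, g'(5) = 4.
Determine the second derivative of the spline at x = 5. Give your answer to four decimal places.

49.4688

Write M_i for g''(x_i). With h_i = 1, 1, 2, 1 and divided differences Δ_i = -11, 10, 1, -10, the continuity of g' gives the tridiagonal system
  1·M_0 + 4·M_1 + 1·M_2 = 6(Δ_1 - Δ_0) = 126
  1·M_1 + 6·M_2 + 2·M_3 = 6(Δ_2 - Δ_1) = -54
  2·M_2 + 6·M_3 + 1·M_4 = 6(Δ_3 - Δ_2) = -66
Clamped end conditions give two more equations: 2h_0·M_0 + h_0·M_1 = 6(Δ_0 - g'(0)) = -96 and h_3·M_3 + 2h_3·M_4 = 6(g'(5) - Δ_3) = 84.
Solving the tridiagonal system: M_0 = -4781/64, M_1 = 1709/32, M_2 = -827/64, M_3 = -239/16, M_4 = 1583/32.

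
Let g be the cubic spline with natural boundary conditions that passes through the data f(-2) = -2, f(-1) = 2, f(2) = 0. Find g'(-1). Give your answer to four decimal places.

2.8333

With M_i denoting the second derivative at x_i, h_i = 1, 3, and Δ_i = (y_(i+1) − y_i)/h_i = 4, -2/3:
  1·M_0 + 8·M_1 + 3·M_2 = 6(Δ_1 - Δ_0) = -28
Natural end conditions: M_0 = M_2 = 0.
Forward elimination and back-substitution give M_0 = 0, M_1 = -7/2, M_2 = 0.
On [-1, 2], g'(x) = b_1 + 2c_1·(x + 1) + 3d_1·(x + 1)² with b_1 = Δ_1 - h_1(2M_1 + M_2)/6 = 17/6, c_1 = M_1/2 = -7/4, d_1 = (M_2 - M_1)/(6h_1) = 7/36. So g'(-1) = 17/6.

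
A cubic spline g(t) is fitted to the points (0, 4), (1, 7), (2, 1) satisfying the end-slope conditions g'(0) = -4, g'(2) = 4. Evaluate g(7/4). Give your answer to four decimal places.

Put M_i = g'' at the i-th knot. Here h = (1, 1) and Δ = (3, -6), so the interior equations h_(i-1)·M_(i-1) + 2(h_(i-1)+h_i)·M_i + h_i·M_(i+1) = 6(Δ_i − Δ_(i-1)) read
  1·M_0 + 4·M_1 + 1·M_2 = 6(Δ_1 - Δ_0) = -54
Clamped end conditions give two more equations: 2h_0·M_0 + h_0·M_1 = 6(Δ_0 - g'(0)) = 42 and h_1·M_1 + 2h_1·M_2 = 6(g'(2) - Δ_1) = 60.
Solving: M_0 = 77/2, M_1 = -35, M_2 = 95/2.
On [1, 2], g(t) = 7 - 9/4·(t - 1) - 35/2·(t - 1)² + 55/4·(t - 1)³.
With (t - 1) = 3/4: g(7/4) = 325/256.

1.2695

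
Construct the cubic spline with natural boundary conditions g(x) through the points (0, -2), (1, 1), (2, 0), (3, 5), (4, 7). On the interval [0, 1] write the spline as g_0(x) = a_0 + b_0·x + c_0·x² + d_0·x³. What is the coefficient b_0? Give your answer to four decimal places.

With σ_i denoting the second derivative at x_i, h_i = 1, 1, 1, 1, and Δ_i = (y_(i+1) − y_i)/h_i = 3, -1, 5, 2:
  1·σ_0 + 4·σ_1 + 1·σ_2 = 6(Δ_1 - Δ_0) = -24
  1·σ_1 + 4·σ_2 + 1·σ_3 = 6(Δ_2 - Δ_1) = 36
  1·σ_2 + 4·σ_3 + 1·σ_4 = 6(Δ_3 - Δ_2) = -18
Natural end conditions: σ_0 = σ_4 = 0.
Forward elimination and back-substitution give σ_0 = 0, σ_1 = -261/28, σ_2 = 93/7, σ_3 = -219/28, σ_4 = 0.
On [0, 1], with g_0(x) = a_0 + b_0·x + c_0·x² + d_0·x³: c_0 = σ_0/2 = 0, d_0 = (σ_1 - σ_0)/(6h_0) = -87/56, b_0 = Δ_0 - h_0(2σ_0 + σ_1)/6 = 255/56.

4.5536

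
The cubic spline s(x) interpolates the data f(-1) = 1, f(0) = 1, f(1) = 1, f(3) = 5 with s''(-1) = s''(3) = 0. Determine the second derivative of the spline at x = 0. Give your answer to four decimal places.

Put M_i = s'' at the i-th knot. Here h = (1, 1, 2) and Δ = (0, 0, 2), so the interior equations h_(i-1)·M_(i-1) + 2(h_(i-1)+h_i)·M_i + h_i·M_(i+1) = 6(Δ_i − Δ_(i-1)) read
  1·M_0 + 4·M_1 + 1·M_2 = 6(Δ_1 - Δ_0) = 0
  1·M_1 + 6·M_2 + 2·M_3 = 6(Δ_2 - Δ_1) = 12
Natural end conditions: M_0 = M_3 = 0.
Solving: M_0 = 0, M_1 = -12/23, M_2 = 48/23, M_3 = 0.

-0.5217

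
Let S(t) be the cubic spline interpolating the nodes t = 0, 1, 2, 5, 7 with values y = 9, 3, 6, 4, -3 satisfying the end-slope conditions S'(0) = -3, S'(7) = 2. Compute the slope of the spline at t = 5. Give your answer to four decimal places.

Let σ_i = S''(x_i). Step sizes h_i = 1, 1, 3, 2; slopes of the chords Δ_i = (y_(i+1) - y_i)/h_i = -6, 3, -2/3, -7/2.
  1·σ_0 + 4·σ_1 + 1·σ_2 = 6(Δ_1 - Δ_0) = 54
  1·σ_1 + 8·σ_2 + 3·σ_3 = 6(Δ_2 - Δ_1) = -22
  3·σ_2 + 10·σ_3 + 2·σ_4 = 6(Δ_3 - Δ_2) = -17
Clamped end conditions give two more equations: 2h_0·σ_0 + h_0·σ_1 = 6(Δ_0 - S'(0)) = -18 and h_3·σ_3 + 2h_3·σ_4 = 6(S'(7) - Δ_3) = 33.
Solving the tridiagonal system: σ_0 = -5249/282, σ_1 = 2711/141, σ_2 = -1211/282, σ_3 = -323/141, σ_4 = 5299/564.
On [5, 7], S'(t) = b_3 + 2c_3·(t - 5) + 3d_3·(t - 5)² with b_3 = Δ_3 - h_3(2σ_3 + σ_4)/6 = -2879/564, c_3 = σ_3/2 = -323/282, d_3 = (σ_4 - σ_3)/(6h_3) = 2197/2256. So S'(5) = -2879/564.

-5.1046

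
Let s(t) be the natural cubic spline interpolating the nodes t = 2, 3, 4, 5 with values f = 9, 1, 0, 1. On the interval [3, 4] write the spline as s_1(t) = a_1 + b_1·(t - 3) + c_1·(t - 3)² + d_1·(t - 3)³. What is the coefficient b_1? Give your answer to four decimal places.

-4.5333

Put m_i = s'' at the i-th knot. Here h = (1, 1, 1) and Δ = (-8, -1, 1), so the interior equations h_(i-1)·m_(i-1) + 2(h_(i-1)+h_i)·m_i + h_i·m_(i+1) = 6(Δ_i − Δ_(i-1)) read
  1·m_0 + 4·m_1 + 1·m_2 = 6(Δ_1 - Δ_0) = 42
  1·m_1 + 4·m_2 + 1·m_3 = 6(Δ_2 - Δ_1) = 12
Natural end conditions: m_0 = m_3 = 0.
Solving the tridiagonal system: m_0 = 0, m_1 = 52/5, m_2 = 2/5, m_3 = 0.
On [3, 4], with s_1(t) = a_1 + b_1·(t - 3) + c_1·(t - 3)² + d_1·(t - 3)³: c_1 = m_1/2 = 26/5, d_1 = (m_2 - m_1)/(6h_1) = -5/3, b_1 = Δ_1 - h_1(2m_1 + m_2)/6 = -68/15.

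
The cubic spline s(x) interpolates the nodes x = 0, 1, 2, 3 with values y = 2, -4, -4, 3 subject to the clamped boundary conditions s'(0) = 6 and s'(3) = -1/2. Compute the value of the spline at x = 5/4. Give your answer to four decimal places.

-5.4453

With m_i denoting the second derivative at x_i, h_i = 1, 1, 1, and Δ_i = (y_(i+1) − y_i)/h_i = -6, 0, 7:
  1·m_0 + 4·m_1 + 1·m_2 = 6(Δ_1 - Δ_0) = 36
  1·m_1 + 4·m_2 + 1·m_3 = 6(Δ_2 - Δ_1) = 42
Clamped end conditions give two more equations: 2h_0·m_0 + h_0·m_1 = 6(Δ_0 - s'(0)) = -72 and h_2·m_2 + 2h_2·m_3 = 6(s'(3) - Δ_2) = -45.
Forward elimination and back-substitution give m_0 = -133/3, m_1 = 50/3, m_2 = 41/3, m_3 = -88/3.
On [1, 2], s(x) = -4 - 47/6·(x - 1) + 25/3·(x - 1)² - 1/2·(x - 1)³.
With (x - 1) = 1/4: s(5/4) = -697/128.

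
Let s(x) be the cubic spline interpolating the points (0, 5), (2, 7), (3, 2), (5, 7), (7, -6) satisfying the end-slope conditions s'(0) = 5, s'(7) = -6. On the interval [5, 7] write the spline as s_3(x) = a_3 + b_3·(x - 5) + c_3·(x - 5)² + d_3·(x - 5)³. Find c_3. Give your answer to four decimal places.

-5.7582

Write M_i for s''(x_i). With h_i = 2, 1, 2, 2 and divided differences Δ_i = 1, -5, 5/2, -13/2, the continuity of s' gives the tridiagonal system
  2·M_0 + 6·M_1 + 1·M_2 = 6(Δ_1 - Δ_0) = -36
  1·M_1 + 6·M_2 + 2·M_3 = 6(Δ_2 - Δ_1) = 45
  2·M_2 + 8·M_3 + 2·M_4 = 6(Δ_3 - Δ_2) = -54
Clamped end conditions give two more equations: 2h_0·M_0 + h_0·M_1 = 6(Δ_0 - s'(0)) = -24 and h_3·M_3 + 2h_3·M_4 = 6(s'(7) - Δ_3) = 3.
Hence M_0 = -143/61, M_1 = -446/61, M_2 = 766/61, M_3 = -1405/122, M_4 = 397/61.
On [5, 7], with s_3(x) = a_3 + b_3·(x - 5) + c_3·(x - 5)² + d_3·(x - 5)³: c_3 = M_3/2 = -1405/244, d_3 = (M_4 - M_3)/(6h_3) = 733/488, b_3 = Δ_3 - h_3(2M_3 + M_4)/6 = -121/122.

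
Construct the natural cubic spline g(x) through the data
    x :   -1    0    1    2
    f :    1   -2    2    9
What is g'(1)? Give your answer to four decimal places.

Put M_i = g'' at the i-th knot. Here h = (1, 1, 1) and Δ = (-3, 4, 7), so the interior equations h_(i-1)·M_(i-1) + 2(h_(i-1)+h_i)·M_i + h_i·M_(i+1) = 6(Δ_i − Δ_(i-1)) read
  1·M_0 + 4·M_1 + 1·M_2 = 6(Δ_1 - Δ_0) = 42
  1·M_1 + 4·M_2 + 1·M_3 = 6(Δ_2 - Δ_1) = 18
Natural end conditions: M_0 = M_3 = 0.
Solving: M_0 = 0, M_1 = 10, M_2 = 2, M_3 = 0.
On [1, 2], g'(x) = b_2 + 2c_2·(x - 1) + 3d_2·(x - 1)² with b_2 = Δ_2 - h_2(2M_2 + M_3)/6 = 19/3, c_2 = M_2/2 = 1, d_2 = (M_3 - M_2)/(6h_2) = -1/3. So g'(1) = 19/3.

6.3333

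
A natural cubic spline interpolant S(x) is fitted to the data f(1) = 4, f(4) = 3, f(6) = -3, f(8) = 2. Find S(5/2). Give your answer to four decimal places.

With σ_i denoting the second derivative at x_i, h_i = 3, 2, 2, and Δ_i = (y_(i+1) − y_i)/h_i = -1/3, -3, 5/2:
  3·σ_0 + 10·σ_1 + 2·σ_2 = 6(Δ_1 - Δ_0) = -16
  2·σ_1 + 8·σ_2 + 2·σ_3 = 6(Δ_2 - Δ_1) = 33
Natural end conditions: σ_0 = σ_3 = 0.
Solving the tridiagonal system: σ_0 = 0, σ_1 = -97/38, σ_2 = 181/38, σ_3 = 0.
On [1, 4], S(x) = 4 + 215/228·(x - 1) + 0·(x - 1)² - 97/684·(x - 1)³.
With (x - 1) = 3/2: S(5/2) = 3001/608.

4.9359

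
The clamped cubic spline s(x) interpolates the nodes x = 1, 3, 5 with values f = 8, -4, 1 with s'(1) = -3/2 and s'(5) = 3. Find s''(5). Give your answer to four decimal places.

Put m_i = s'' at the i-th knot. Here h = (2, 2) and Δ = (-6, 5/2), so the interior equations h_(i-1)·m_(i-1) + 2(h_(i-1)+h_i)·m_i + h_i·m_(i+1) = 6(Δ_i − Δ_(i-1)) read
  2·m_0 + 8·m_1 + 2·m_2 = 6(Δ_1 - Δ_0) = 51
Clamped end conditions give two more equations: 2h_0·m_0 + h_0·m_1 = 6(Δ_0 - s'(1)) = -27 and h_1·m_1 + 2h_1·m_2 = 6(s'(5) - Δ_1) = 3.
Solving the tridiagonal system: m_0 = -12, m_1 = 21/2, m_2 = -9/2.

-4.5000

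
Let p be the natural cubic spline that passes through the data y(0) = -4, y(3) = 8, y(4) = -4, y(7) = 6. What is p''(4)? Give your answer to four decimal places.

13.2063

With M_i denoting the second derivative at x_i, h_i = 3, 1, 3, and Δ_i = (y_(i+1) − y_i)/h_i = 4, -12, 10/3:
  3·M_0 + 8·M_1 + 1·M_2 = 6(Δ_1 - Δ_0) = -96
  1·M_1 + 8·M_2 + 3·M_3 = 6(Δ_2 - Δ_1) = 92
Natural end conditions: M_0 = M_3 = 0.
Hence M_0 = 0, M_1 = -860/63, M_2 = 832/63, M_3 = 0.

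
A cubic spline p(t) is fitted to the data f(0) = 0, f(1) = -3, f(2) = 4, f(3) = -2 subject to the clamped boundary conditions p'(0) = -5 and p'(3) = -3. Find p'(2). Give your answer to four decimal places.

With m_i denoting the second derivative at x_i, h_i = 1, 1, 1, and Δ_i = (y_(i+1) − y_i)/h_i = -3, 7, -6:
  1·m_0 + 4·m_1 + 1·m_2 = 6(Δ_1 - Δ_0) = 60
  1·m_1 + 4·m_2 + 1·m_3 = 6(Δ_2 - Δ_1) = -78
Clamped end conditions give two more equations: 2h_0·m_0 + h_0·m_1 = 6(Δ_0 - p'(0)) = 12 and h_2·m_2 + 2h_2·m_3 = 6(p'(3) - Δ_2) = 18.
Hence m_0 = -94/15, m_1 = 368/15, m_2 = -478/15, m_3 = 374/15.
On [2, 3], p'(t) = b_2 + 2c_2·(t - 2) + 3d_2·(t - 2)² with b_2 = Δ_2 - h_2(2m_2 + m_3)/6 = 7/15, c_2 = m_2/2 = -239/15, d_2 = (m_3 - m_2)/(6h_2) = 142/15. So p'(2) = 7/15.

0.4667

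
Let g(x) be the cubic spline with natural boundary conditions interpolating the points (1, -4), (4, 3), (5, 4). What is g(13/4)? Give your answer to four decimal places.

Write M_i for g''(x_i). With h_i = 3, 1 and divided differences Δ_i = 7/3, 1, the continuity of g' gives the tridiagonal system
  3·M_0 + 8·M_1 + 1·M_2 = 6(Δ_1 - Δ_0) = -8
Natural end conditions: M_0 = M_2 = 0.
Solving: M_0 = 0, M_1 = -1, M_2 = 0.
On [1, 4], g(x) = -4 + 17/6·(x - 1) + 0·(x - 1)² - 1/18·(x - 1)³.
With (x - 1) = 9/4: g(13/4) = 223/128.

1.7422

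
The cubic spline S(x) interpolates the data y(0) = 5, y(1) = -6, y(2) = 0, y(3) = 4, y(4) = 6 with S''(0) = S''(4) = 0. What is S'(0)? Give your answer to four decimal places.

Write σ_i for S''(x_i). With h_i = 1, 1, 1, 1 and divided differences Δ_i = -11, 6, 4, 2, the continuity of S' gives the tridiagonal system
  1·σ_0 + 4·σ_1 + 1·σ_2 = 6(Δ_1 - Δ_0) = 102
  1·σ_1 + 4·σ_2 + 1·σ_3 = 6(Δ_2 - Δ_1) = -12
  1·σ_2 + 4·σ_3 + 1·σ_4 = 6(Δ_3 - Δ_2) = -12
Natural end conditions: σ_0 = σ_4 = 0.
Solving the tridiagonal system: σ_0 = 0, σ_1 = 783/28, σ_2 = -69/7, σ_3 = -15/28, σ_4 = 0.
On [0, 1], S'(x) = b_0 + 2c_0·x + 3d_0·x² with b_0 = Δ_0 - h_0(2σ_0 + σ_1)/6 = -877/56, c_0 = σ_0/2 = 0, d_0 = (σ_1 - σ_0)/(6h_0) = 261/56. So S'(0) = -877/56.

-15.6607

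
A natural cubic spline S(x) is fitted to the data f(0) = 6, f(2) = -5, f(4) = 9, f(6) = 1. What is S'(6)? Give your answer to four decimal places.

With M_i denoting the second derivative at x_i, h_i = 2, 2, 2, and Δ_i = (y_(i+1) − y_i)/h_i = -11/2, 7, -4:
  2·M_0 + 8·M_1 + 2·M_2 = 6(Δ_1 - Δ_0) = 75
  2·M_1 + 8·M_2 + 2·M_3 = 6(Δ_2 - Δ_1) = -66
Natural end conditions: M_0 = M_3 = 0.
Hence M_0 = 0, M_1 = 61/5, M_2 = -113/10, M_3 = 0.
On [4, 6], S'(x) = b_2 + 2c_2·(x - 4) + 3d_2·(x - 4)² with b_2 = Δ_2 - h_2(2M_2 + M_3)/6 = 53/15, c_2 = M_2/2 = -113/20, d_2 = (M_3 - M_2)/(6h_2) = 113/120. So S'(6) = -233/30.

-7.7667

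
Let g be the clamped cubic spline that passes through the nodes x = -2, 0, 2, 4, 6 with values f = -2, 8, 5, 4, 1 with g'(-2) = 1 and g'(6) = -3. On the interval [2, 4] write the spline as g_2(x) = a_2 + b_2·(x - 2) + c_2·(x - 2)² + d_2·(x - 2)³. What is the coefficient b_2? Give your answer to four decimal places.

With M_i denoting the second derivative at x_i, h_i = 2, 2, 2, 2, and Δ_i = (y_(i+1) − y_i)/h_i = 5, -3/2, -1/2, -3/2:
  2·M_0 + 8·M_1 + 2·M_2 = 6(Δ_1 - Δ_0) = -39
  2·M_1 + 8·M_2 + 2·M_3 = 6(Δ_2 - Δ_1) = 6
  2·M_2 + 8·M_3 + 2·M_4 = 6(Δ_3 - Δ_2) = -6
Clamped end conditions give two more equations: 2h_0·M_0 + h_0·M_1 = 6(Δ_0 - g'(-2)) = 24 and h_3·M_3 + 2h_3·M_4 = 6(g'(6) - Δ_3) = -9.
Solving the tridiagonal system: M_0 = 1129/112, M_1 = -457/56, M_2 = 49/16, M_3 = -61/56, M_4 = -191/112.
On [2, 4], with g_2(x) = a_2 + b_2·(x - 2) + c_2·(x - 2)² + d_2·(x - 2)³: c_2 = M_2/2 = 49/32, d_2 = (M_3 - M_2)/(6h_2) = -155/448, b_2 = Δ_2 - h_2(2M_2 + M_3)/6 = -61/28.

-2.1786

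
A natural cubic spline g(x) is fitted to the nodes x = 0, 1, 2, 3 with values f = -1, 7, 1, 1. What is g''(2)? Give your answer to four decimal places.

15.2000

Write M_i for g''(x_i). With h_i = 1, 1, 1 and divided differences Δ_i = 8, -6, 0, the continuity of g' gives the tridiagonal system
  1·M_0 + 4·M_1 + 1·M_2 = 6(Δ_1 - Δ_0) = -84
  1·M_1 + 4·M_2 + 1·M_3 = 6(Δ_2 - Δ_1) = 36
Natural end conditions: M_0 = M_3 = 0.
Solving the tridiagonal system: M_0 = 0, M_1 = -124/5, M_2 = 76/5, M_3 = 0.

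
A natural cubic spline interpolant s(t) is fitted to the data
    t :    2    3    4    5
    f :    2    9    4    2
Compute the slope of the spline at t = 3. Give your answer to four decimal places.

Write M_i for s''(x_i). With h_i = 1, 1, 1 and divided differences Δ_i = 7, -5, -2, the continuity of s' gives the tridiagonal system
  1·M_0 + 4·M_1 + 1·M_2 = 6(Δ_1 - Δ_0) = -72
  1·M_1 + 4·M_2 + 1·M_3 = 6(Δ_2 - Δ_1) = 18
Natural end conditions: M_0 = M_3 = 0.
Hence M_0 = 0, M_1 = -102/5, M_2 = 48/5, M_3 = 0.
On [3, 4], s'(t) = b_1 + 2c_1·(t - 3) + 3d_1·(t - 3)² with b_1 = Δ_1 - h_1(2M_1 + M_2)/6 = 1/5, c_1 = M_1/2 = -51/5, d_1 = (M_2 - M_1)/(6h_1) = 5. So s'(3) = 1/5.

0.2000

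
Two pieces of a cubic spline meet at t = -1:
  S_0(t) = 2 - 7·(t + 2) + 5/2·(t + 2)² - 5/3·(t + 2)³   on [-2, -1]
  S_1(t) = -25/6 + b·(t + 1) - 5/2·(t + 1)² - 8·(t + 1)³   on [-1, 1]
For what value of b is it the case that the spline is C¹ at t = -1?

S_0'(t) = -7 + 5·(t + 2) - 5·(t + 2)², so S_0'(-1) = -7. On the right, S_1'(-1) = b, so b = -7.

-7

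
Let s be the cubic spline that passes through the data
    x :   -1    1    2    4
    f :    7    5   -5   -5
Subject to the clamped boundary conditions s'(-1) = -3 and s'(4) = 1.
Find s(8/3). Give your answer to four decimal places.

With m_i denoting the second derivative at x_i, h_i = 2, 1, 2, and Δ_i = (y_(i+1) − y_i)/h_i = -1, -10, 0:
  2·m_0 + 6·m_1 + 1·m_2 = 6(Δ_1 - Δ_0) = -54
  1·m_1 + 6·m_2 + 2·m_3 = 6(Δ_2 - Δ_1) = 60
Clamped end conditions give two more equations: 2h_0·m_0 + h_0·m_1 = 6(Δ_0 - s'(-1)) = 12 and h_2·m_2 + 2h_2·m_3 = 6(s'(4) - Δ_2) = 6.
Hence m_0 = 167/16, m_1 = -119/8, m_2 = 115/8, m_3 = -91/16.
On [2, 4], s(x) = -5 - 123/16·(x - 2) + 115/16·(x - 2)² - 107/64·(x - 2)³.
With (x - 2) = 2/3: s(8/3) = -401/54.

-7.4259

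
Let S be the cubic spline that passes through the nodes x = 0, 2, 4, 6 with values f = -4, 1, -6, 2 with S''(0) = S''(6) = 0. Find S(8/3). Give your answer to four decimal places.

Put m_i = S'' at the i-th knot. Here h = (2, 2, 2) and Δ = (5/2, -7/2, 4), so the interior equations h_(i-1)·m_(i-1) + 2(h_(i-1)+h_i)·m_i + h_i·m_(i+1) = 6(Δ_i − Δ_(i-1)) read
  2·m_0 + 8·m_1 + 2·m_2 = 6(Δ_1 - Δ_0) = -36
  2·m_1 + 8·m_2 + 2·m_3 = 6(Δ_2 - Δ_1) = 45
Natural end conditions: m_0 = m_3 = 0.
Forward elimination and back-substitution give m_0 = 0, m_1 = -63/10, m_2 = 36/5, m_3 = 0.
On [2, 4], S(x) = 1 - 17/10·(x - 2) - 63/20·(x - 2)² + 9/8·(x - 2)³.
With (x - 2) = 2/3: S(8/3) = -6/5.

-1.2000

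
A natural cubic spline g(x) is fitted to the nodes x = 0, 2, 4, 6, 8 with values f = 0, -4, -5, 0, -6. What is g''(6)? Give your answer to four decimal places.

-4.9821

Let M_i = g''(x_i). Step sizes h_i = 2, 2, 2, 2; slopes of the chords Δ_i = (y_(i+1) - y_i)/h_i = -2, -1/2, 5/2, -3.
  2·M_0 + 8·M_1 + 2·M_2 = 6(Δ_1 - Δ_0) = 9
  2·M_1 + 8·M_2 + 2·M_3 = 6(Δ_2 - Δ_1) = 18
  2·M_2 + 8·M_3 + 2·M_4 = 6(Δ_3 - Δ_2) = -33
Natural end conditions: M_0 = M_4 = 0.
Solving the tridiagonal system: M_0 = 0, M_1 = 15/56, M_2 = 24/7, M_3 = -279/56, M_4 = 0.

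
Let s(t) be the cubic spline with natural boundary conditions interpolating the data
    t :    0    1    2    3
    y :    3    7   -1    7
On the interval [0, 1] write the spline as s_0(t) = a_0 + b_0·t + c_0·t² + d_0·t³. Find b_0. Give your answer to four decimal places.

8.2667

Put m_i = s'' at the i-th knot. Here h = (1, 1, 1) and Δ = (4, -8, 8), so the interior equations h_(i-1)·m_(i-1) + 2(h_(i-1)+h_i)·m_i + h_i·m_(i+1) = 6(Δ_i − Δ_(i-1)) read
  1·m_0 + 4·m_1 + 1·m_2 = 6(Δ_1 - Δ_0) = -72
  1·m_1 + 4·m_2 + 1·m_3 = 6(Δ_2 - Δ_1) = 96
Natural end conditions: m_0 = m_3 = 0.
Forward elimination and back-substitution give m_0 = 0, m_1 = -128/5, m_2 = 152/5, m_3 = 0.
On [0, 1], with s_0(t) = a_0 + b_0·t + c_0·t² + d_0·t³: c_0 = m_0/2 = 0, d_0 = (m_1 - m_0)/(6h_0) = -64/15, b_0 = Δ_0 - h_0(2m_0 + m_1)/6 = 124/15.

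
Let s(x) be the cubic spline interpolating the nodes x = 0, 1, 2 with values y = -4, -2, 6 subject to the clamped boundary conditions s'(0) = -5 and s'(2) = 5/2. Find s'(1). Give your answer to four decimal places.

Write σ_i for s''(x_i). With h_i = 1, 1 and divided differences Δ_i = 2, 8, the continuity of s' gives the tridiagonal system
  1·σ_0 + 4·σ_1 + 1·σ_2 = 6(Δ_1 - Δ_0) = 36
Clamped end conditions give two more equations: 2h_0·σ_0 + h_0·σ_1 = 6(Δ_0 - s'(0)) = 42 and h_1·σ_1 + 2h_1·σ_2 = 6(s'(2) - Δ_1) = -33.
Solving: σ_0 = 63/4, σ_1 = 21/2, σ_2 = -87/4.
On [1, 2], s'(x) = b_1 + 2c_1·(x - 1) + 3d_1·(x - 1)² with b_1 = Δ_1 - h_1(2σ_1 + σ_2)/6 = 65/8, c_1 = σ_1/2 = 21/4, d_1 = (σ_2 - σ_1)/(6h_1) = -43/8. So s'(1) = 65/8.

8.1250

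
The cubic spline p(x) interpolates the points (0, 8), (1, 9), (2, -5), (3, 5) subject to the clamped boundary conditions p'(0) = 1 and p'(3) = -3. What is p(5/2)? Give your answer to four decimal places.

0.4083

Put m_i = p'' at the i-th knot. Here h = (1, 1, 1) and Δ = (1, -14, 10), so the interior equations h_(i-1)·m_(i-1) + 2(h_(i-1)+h_i)·m_i + h_i·m_(i+1) = 6(Δ_i − Δ_(i-1)) read
  1·m_0 + 4·m_1 + 1·m_2 = 6(Δ_1 - Δ_0) = -90
  1·m_1 + 4·m_2 + 1·m_3 = 6(Δ_2 - Δ_1) = 144
Clamped end conditions give two more equations: 2h_0·m_0 + h_0·m_1 = 6(Δ_0 - p'(0)) = 0 and h_2·m_2 + 2h_2·m_3 = 6(p'(3) - Δ_2) = -78.
Hence m_0 = 332/15, m_1 = -664/15, m_2 = 974/15, m_3 = -1072/15.
On [2, 3], p(x) = -5 + 4/15·(x - 2) + 487/15·(x - 2)² - 341/15·(x - 2)³.
With (x - 2) = 1/2: p(5/2) = 49/120.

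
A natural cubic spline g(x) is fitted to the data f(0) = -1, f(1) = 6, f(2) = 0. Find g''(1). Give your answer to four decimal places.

-19.5000

Write m_i for g''(x_i). With h_i = 1, 1 and divided differences Δ_i = 7, -6, the continuity of g' gives the tridiagonal system
  1·m_0 + 4·m_1 + 1·m_2 = 6(Δ_1 - Δ_0) = -78
Natural end conditions: m_0 = m_2 = 0.
Solving the tridiagonal system: m_0 = 0, m_1 = -39/2, m_2 = 0.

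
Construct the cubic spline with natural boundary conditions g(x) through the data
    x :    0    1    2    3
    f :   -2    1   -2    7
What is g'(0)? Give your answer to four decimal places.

5.4000

Let σ_i = g''(x_i). Step sizes h_i = 1, 1, 1; slopes of the chords Δ_i = (y_(i+1) - y_i)/h_i = 3, -3, 9.
  1·σ_0 + 4·σ_1 + 1·σ_2 = 6(Δ_1 - Δ_0) = -36
  1·σ_1 + 4·σ_2 + 1·σ_3 = 6(Δ_2 - Δ_1) = 72
Natural end conditions: σ_0 = σ_3 = 0.
Solving the tridiagonal system: σ_0 = 0, σ_1 = -72/5, σ_2 = 108/5, σ_3 = 0.
On [0, 1], g'(x) = b_0 + 2c_0·x + 3d_0·x² with b_0 = Δ_0 - h_0(2σ_0 + σ_1)/6 = 27/5, c_0 = σ_0/2 = 0, d_0 = (σ_1 - σ_0)/(6h_0) = -12/5. So g'(0) = 27/5.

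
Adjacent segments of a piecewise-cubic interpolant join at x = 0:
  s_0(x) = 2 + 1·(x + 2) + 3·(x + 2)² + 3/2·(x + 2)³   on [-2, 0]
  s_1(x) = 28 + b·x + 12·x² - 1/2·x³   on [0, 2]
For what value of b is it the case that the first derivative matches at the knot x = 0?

31

s_0'(x) = 1 + 6·(x + 2) + 9/2·(x + 2)², so s_0'(0) = 31. On the right, s_1'(0) = b, so b = 31.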